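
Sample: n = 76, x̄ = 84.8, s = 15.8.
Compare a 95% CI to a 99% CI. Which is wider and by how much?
99% CI is wider by 2.36

df = 75
95% CI: t* = 1.992, (81.19, 88.41), width = 2 · t* · s/√n = 7.22
99% CI: t* = 2.643, (80.01, 89.59), width = 2 · t* · s/√n = 9.58

The 99% CI is wider by 9.58 - 7.22 = 2.36.
Higher confidence requires a wider interval.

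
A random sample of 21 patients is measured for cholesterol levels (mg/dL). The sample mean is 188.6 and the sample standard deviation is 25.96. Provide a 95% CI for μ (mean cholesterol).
(176.78, 200.42)

t-interval (σ unknown):
df = n - 1 = 20
t* = 2.086 for 95% confidence

Margin of error = t* · s/√n = 2.086 · 25.96/√21 = 11.82

CI: (176.78, 200.42)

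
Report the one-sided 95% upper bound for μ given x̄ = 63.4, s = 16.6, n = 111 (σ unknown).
μ ≤ 66.01

Upper bound (one-sided):
t* = 1.659 (one-sided for 95%)
Upper bound = x̄ + t* · s/√n = 63.4 + 1.659 · 16.6/√111 = 66.01

We are 95% confident that μ ≤ 66.01.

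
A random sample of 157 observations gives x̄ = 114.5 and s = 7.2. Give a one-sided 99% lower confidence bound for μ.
μ ≥ 113.15

Lower bound (one-sided):
t* = 2.350 (one-sided for 99%)
Lower bound = x̄ - t* · s/√n = 114.5 - 2.350 · 7.2/√157 = 113.15

We are 99% confident that μ ≥ 113.15.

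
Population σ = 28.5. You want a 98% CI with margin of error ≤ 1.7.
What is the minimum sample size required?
n ≥ 1521

For margin E ≤ 1.7:
n ≥ (z* · σ / E)²
n ≥ (2.326 · 28.5 / 1.7)²
n ≥ 1520.59

Minimum n = 1521 (rounding up)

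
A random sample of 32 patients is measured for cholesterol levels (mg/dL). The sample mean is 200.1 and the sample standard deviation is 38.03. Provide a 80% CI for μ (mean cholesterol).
(191.30, 208.90)

t-interval (σ unknown):
df = n - 1 = 31
t* = 1.309 for 80% confidence

Margin of error = t* · s/√n = 1.309 · 38.03/√32 = 8.80

CI: (191.30, 208.90)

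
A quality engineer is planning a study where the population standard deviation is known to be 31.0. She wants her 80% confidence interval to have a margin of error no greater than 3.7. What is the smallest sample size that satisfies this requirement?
n ≥ 116

For margin E ≤ 3.7:
n ≥ (z* · σ / E)²
n ≥ (1.282 · 31.0 / 3.7)²
n ≥ 115.37

Minimum n = 116 (rounding up)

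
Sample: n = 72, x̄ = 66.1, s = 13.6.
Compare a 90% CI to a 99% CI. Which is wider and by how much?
99% CI is wider by 3.15

df = 71
90% CI: t* = 1.667, (63.43, 68.77), width = 2 · t* · s/√n = 5.34
99% CI: t* = 2.647, (61.86, 70.34), width = 2 · t* · s/√n = 8.49

The 99% CI is wider by 8.49 - 5.34 = 3.15.
Higher confidence requires a wider interval.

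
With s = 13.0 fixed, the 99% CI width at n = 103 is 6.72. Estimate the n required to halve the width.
n ≈ 412

CI width ∝ 1/√n
To reduce width by factor 2, need √n to grow by 2 → need 2² = 4 times as many samples.

Current: n = 103, width = 6.72
New: n = 412, width ≈ 3.32

Width reduced by factor of 6.72/3.32 = 2.02.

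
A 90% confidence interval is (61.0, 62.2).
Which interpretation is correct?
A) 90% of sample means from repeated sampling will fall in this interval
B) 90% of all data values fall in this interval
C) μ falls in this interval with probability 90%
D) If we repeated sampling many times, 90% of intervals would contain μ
D

A) Wrong — coverage applies to intervals containing μ, not to future x̄ values.
B) Wrong — a CI is about the parameter μ, not individual data values.
C) Wrong — μ is fixed; the randomness lives in the interval, not in μ.
D) Correct — this is the frequentist long-run coverage interpretation.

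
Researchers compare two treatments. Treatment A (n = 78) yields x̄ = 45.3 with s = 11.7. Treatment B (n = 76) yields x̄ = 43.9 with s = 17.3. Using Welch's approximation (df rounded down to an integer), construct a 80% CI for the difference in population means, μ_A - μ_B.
(-1.67, 4.47)

Difference: x̄₁ - x̄₂ = 1.40
SE = √(s₁²/n₁ + s₂²/n₂) = √(11.7²/78 + 17.3²/76) = 2.3860
df = 131.34 → 131 (Welch–Satterthwaite, rounded down)
t* = 1.288

CI: 1.40 ± 1.288 · 2.3860 = 1.40 ± 3.07 = (-1.67, 4.47)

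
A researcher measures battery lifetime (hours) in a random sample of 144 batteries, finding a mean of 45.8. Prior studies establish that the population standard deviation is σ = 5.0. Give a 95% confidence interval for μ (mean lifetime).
(44.98, 46.62)

z-interval (σ known):
z* = 1.960 for 95% confidence

Margin of error = z* · σ/√n = 1.960 · 5.0/√144 = 0.82

CI: (45.8 - 0.82, 45.8 + 0.82) = (44.98, 46.62)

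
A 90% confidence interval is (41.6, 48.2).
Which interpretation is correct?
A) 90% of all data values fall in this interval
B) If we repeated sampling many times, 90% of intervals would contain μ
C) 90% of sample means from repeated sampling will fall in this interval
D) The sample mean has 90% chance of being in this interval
B

A) Wrong — a CI is about the parameter μ, not individual data values.
B) Correct — this is the frequentist long-run coverage interpretation.
C) Wrong — coverage applies to intervals containing μ, not to future x̄ values.
D) Wrong — x̄ is observed and sits in the interval by construction.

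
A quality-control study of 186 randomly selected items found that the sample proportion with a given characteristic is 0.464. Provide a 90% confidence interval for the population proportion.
(0.404, 0.524)

Proportion CI:
SE = √(p̂(1-p̂)/n) = √(0.464 · 0.536 / 186) = 0.03657

z* = 1.645
Margin = z* · SE = 1.645 · 0.03657 = 0.0602

CI: 0.464 ± 0.0602 = (0.404, 0.524)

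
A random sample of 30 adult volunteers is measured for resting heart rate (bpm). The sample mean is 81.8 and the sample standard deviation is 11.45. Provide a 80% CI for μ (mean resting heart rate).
(79.06, 84.54)

t-interval (σ unknown):
df = n - 1 = 29
t* = 1.311 for 80% confidence

Margin of error = t* · s/√n = 1.311 · 11.45/√30 = 2.74

CI: (79.06, 84.54)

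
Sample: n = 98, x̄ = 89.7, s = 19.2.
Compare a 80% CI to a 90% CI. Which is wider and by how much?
90% CI is wider by 1.44

df = 97
80% CI: t* = 1.290, (87.20, 92.20), width = 2 · t* · s/√n = 5.00
90% CI: t* = 1.661, (86.48, 92.92), width = 2 · t* · s/√n = 6.44

The 90% CI is wider by 6.44 - 5.00 = 1.44.
Higher confidence requires a wider interval.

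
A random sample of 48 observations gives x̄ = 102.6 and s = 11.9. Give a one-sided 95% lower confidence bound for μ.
μ ≥ 99.72

Lower bound (one-sided):
t* = 1.678 (one-sided for 95%)
Lower bound = x̄ - t* · s/√n = 102.6 - 1.678 · 11.9/√48 = 99.72

We are 95% confident that μ ≥ 99.72.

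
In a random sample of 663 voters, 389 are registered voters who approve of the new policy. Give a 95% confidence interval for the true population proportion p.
(0.549, 0.624)

Proportion CI:
p̂ = 389/663 = 0.58673
SE = √(p̂(1-p̂)/n) = √(0.58673 · 0.41327 / 663) = 0.01912

z* = 1.960
Margin = z* · SE = 1.960 · 0.01912 = 0.0375

CI: 0.58673 ± 0.0375 = (0.549, 0.624)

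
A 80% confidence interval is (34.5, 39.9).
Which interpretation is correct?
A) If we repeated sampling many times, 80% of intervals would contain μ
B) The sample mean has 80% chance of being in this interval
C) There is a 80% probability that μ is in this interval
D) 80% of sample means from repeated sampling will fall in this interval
A

A) Correct — this is the frequentist long-run coverage interpretation.
B) Wrong — x̄ is observed and sits in the interval by construction.
C) Wrong — μ is fixed; the randomness lives in the interval, not in μ.
D) Wrong — coverage applies to intervals containing μ, not to future x̄ values.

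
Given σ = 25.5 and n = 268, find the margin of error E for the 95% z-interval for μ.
Margin of error = 3.05

Margin of error = z* · σ/√n
= 1.960 · 25.5/√268
= 1.960 · 25.5/16.3707
= 3.05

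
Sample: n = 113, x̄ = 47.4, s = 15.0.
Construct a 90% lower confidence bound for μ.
μ ≥ 45.58

Lower bound (one-sided):
t* = 1.289 (one-sided for 90%)
Lower bound = x̄ - t* · s/√n = 47.4 - 1.289 · 15.0/√113 = 45.58

We are 90% confident that μ ≥ 45.58.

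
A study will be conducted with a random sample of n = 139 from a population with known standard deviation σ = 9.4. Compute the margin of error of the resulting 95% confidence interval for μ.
Margin of error = 1.56

Margin of error = z* · σ/√n
= 1.960 · 9.4/√139
= 1.960 · 9.4/11.7898
= 1.56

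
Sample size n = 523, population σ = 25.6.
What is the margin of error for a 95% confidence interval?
Margin of error = 2.19

Margin of error = z* · σ/√n
= 1.960 · 25.6/√523
= 1.960 · 25.6/22.8692
= 2.19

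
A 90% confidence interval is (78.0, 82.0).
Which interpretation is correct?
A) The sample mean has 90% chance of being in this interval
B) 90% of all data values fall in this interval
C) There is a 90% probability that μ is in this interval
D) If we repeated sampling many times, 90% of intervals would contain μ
D

A) Wrong — x̄ is observed and sits in the interval by construction.
B) Wrong — a CI is about the parameter μ, not individual data values.
C) Wrong — μ is fixed; the randomness lives in the interval, not in μ.
D) Correct — this is the frequentist long-run coverage interpretation.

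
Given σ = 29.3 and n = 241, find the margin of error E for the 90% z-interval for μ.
Margin of error = 3.10

Margin of error = z* · σ/√n
= 1.645 · 29.3/√241
= 1.645 · 29.3/15.5242
= 3.10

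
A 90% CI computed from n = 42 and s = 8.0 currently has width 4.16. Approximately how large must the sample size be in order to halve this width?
n ≈ 168

CI width ∝ 1/√n
To reduce width by factor 2, need √n to grow by 2 → need 2² = 4 times as many samples.

Current: n = 42, width = 4.16
New: n = 168, width ≈ 2.04

Width reduced by factor of 4.16/2.04 = 2.04.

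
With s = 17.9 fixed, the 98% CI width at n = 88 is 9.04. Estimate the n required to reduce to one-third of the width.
n ≈ 792

CI width ∝ 1/√n
To reduce width by factor 3, need √n to grow by 3 → need 3² = 9 times as many samples.

Current: n = 88, width = 9.04
New: n = 792, width ≈ 2.97

Width reduced by factor of 9.04/2.97 = 3.04.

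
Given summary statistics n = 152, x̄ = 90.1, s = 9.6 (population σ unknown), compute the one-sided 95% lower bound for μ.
μ ≥ 88.81

Lower bound (one-sided):
t* = 1.655 (one-sided for 95%)
Lower bound = x̄ - t* · s/√n = 90.1 - 1.655 · 9.6/√152 = 88.81

We are 95% confident that μ ≥ 88.81.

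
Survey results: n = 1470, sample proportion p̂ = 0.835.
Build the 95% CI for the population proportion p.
(0.816, 0.854)

Proportion CI:
SE = √(p̂(1-p̂)/n) = √(0.835 · 0.165 / 1470) = 0.00968

z* = 1.960
Margin = z* · SE = 1.960 · 0.00968 = 0.0190

CI: 0.835 ± 0.0190 = (0.816, 0.854)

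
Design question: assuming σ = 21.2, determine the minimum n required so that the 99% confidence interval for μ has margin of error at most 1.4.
n ≥ 1522

For margin E ≤ 1.4:
n ≥ (z* · σ / E)²
n ≥ (2.576 · 21.2 / 1.4)²
n ≥ 1521.62

Minimum n = 1522 (rounding up)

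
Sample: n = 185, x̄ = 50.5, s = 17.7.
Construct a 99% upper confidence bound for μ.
μ ≤ 53.55

Upper bound (one-sided):
t* = 2.347 (one-sided for 99%)
Upper bound = x̄ + t* · s/√n = 50.5 + 2.347 · 17.7/√185 = 53.55

We are 99% confident that μ ≤ 53.55.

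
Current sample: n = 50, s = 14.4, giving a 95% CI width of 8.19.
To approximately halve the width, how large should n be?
n ≈ 200

CI width ∝ 1/√n
To reduce width by factor 2, need √n to grow by 2 → need 2² = 4 times as many samples.

Current: n = 50, width = 8.19
New: n = 200, width ≈ 4.02

Width reduced by factor of 8.19/4.02 = 2.04.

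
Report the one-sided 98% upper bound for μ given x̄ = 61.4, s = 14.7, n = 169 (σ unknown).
μ ≤ 63.74

Upper bound (one-sided):
t* = 2.070 (one-sided for 98%)
Upper bound = x̄ + t* · s/√n = 61.4 + 2.070 · 14.7/√169 = 63.74

We are 98% confident that μ ≤ 63.74.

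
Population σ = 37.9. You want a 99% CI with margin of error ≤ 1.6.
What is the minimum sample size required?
n ≥ 3724

For margin E ≤ 1.6:
n ≥ (z* · σ / E)²
n ≥ (2.576 · 37.9 / 1.6)²
n ≥ 3723.32

Minimum n = 3724 (rounding up)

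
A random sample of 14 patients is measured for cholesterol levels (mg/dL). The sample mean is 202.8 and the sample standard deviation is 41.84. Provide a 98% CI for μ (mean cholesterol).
(173.17, 232.43)

t-interval (σ unknown):
df = n - 1 = 13
t* = 2.650 for 98% confidence

Margin of error = t* · s/√n = 2.650 · 41.84/√14 = 29.63

CI: (173.17, 232.43)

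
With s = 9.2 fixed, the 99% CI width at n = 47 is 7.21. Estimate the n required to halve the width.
n ≈ 188

CI width ∝ 1/√n
To reduce width by factor 2, need √n to grow by 2 → need 2² = 4 times as many samples.

Current: n = 47, width = 7.21
New: n = 188, width ≈ 3.49

Width reduced by factor of 7.21/3.49 = 2.07.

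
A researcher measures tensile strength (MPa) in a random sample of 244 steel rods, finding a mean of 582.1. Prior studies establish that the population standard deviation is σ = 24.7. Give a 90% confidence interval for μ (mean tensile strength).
(579.50, 584.70)

z-interval (σ known):
z* = 1.645 for 90% confidence

Margin of error = z* · σ/√n = 1.645 · 24.7/√244 = 2.60

CI: (582.1 - 2.60, 582.1 + 2.60) = (579.50, 584.70)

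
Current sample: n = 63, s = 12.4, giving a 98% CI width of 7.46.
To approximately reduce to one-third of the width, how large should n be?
n ≈ 567

CI width ∝ 1/√n
To reduce width by factor 3, need √n to grow by 3 → need 3² = 9 times as many samples.

Current: n = 63, width = 7.46
New: n = 567, width ≈ 2.43

Width reduced by factor of 7.46/2.43 = 3.07.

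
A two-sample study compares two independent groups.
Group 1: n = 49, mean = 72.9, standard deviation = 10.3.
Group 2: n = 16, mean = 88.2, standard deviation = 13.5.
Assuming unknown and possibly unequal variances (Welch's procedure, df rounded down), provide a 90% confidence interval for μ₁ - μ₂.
(-21.64, -8.96)

Difference: x̄₁ - x̄₂ = -15.30
SE = √(s₁²/n₁ + s₂²/n₂) = √(10.3²/49 + 13.5²/16) = 3.6818
df = 21.01 → 21 (Welch–Satterthwaite, rounded down)
t* = 1.721

CI: -15.30 ± 1.721 · 3.6818 = -15.30 ± 6.34 = (-21.64, -8.96)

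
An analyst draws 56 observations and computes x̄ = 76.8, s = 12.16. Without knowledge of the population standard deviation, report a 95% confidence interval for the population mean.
(73.54, 80.06)

t-interval (σ unknown):
df = n - 1 = 55
t* = 2.004 for 95% confidence

Margin of error = t* · s/√n = 2.004 · 12.16/√56 = 3.26

CI: (73.54, 80.06)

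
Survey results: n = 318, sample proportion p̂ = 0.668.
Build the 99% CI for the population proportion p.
(0.600, 0.736)

Proportion CI:
SE = √(p̂(1-p̂)/n) = √(0.668 · 0.332 / 318) = 0.02641

z* = 2.576
Margin = z* · SE = 2.576 · 0.02641 = 0.0680

CI: 0.668 ± 0.0680 = (0.600, 0.736)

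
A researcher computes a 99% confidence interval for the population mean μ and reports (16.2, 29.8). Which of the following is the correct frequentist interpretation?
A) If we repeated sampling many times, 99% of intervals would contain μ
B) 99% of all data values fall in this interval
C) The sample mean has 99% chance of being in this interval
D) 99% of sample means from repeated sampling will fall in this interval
A

A) Correct — this is the frequentist long-run coverage interpretation.
B) Wrong — a CI is about the parameter μ, not individual data values.
C) Wrong — x̄ is observed and sits in the interval by construction.
D) Wrong — coverage applies to intervals containing μ, not to future x̄ values.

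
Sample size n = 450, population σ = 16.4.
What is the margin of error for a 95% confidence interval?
Margin of error = 1.52

Margin of error = z* · σ/√n
= 1.960 · 16.4/√450
= 1.960 · 16.4/21.2132
= 1.52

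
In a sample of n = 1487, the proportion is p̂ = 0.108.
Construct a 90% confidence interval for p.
(0.095, 0.121)

Proportion CI:
SE = √(p̂(1-p̂)/n) = √(0.108 · 0.892 / 1487) = 0.00805

z* = 1.645
Margin = z* · SE = 1.645 · 0.00805 = 0.0132

CI: 0.108 ± 0.0132 = (0.095, 0.121)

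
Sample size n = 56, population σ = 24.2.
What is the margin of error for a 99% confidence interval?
Margin of error = 8.33

Margin of error = z* · σ/√n
= 2.576 · 24.2/√56
= 2.576 · 24.2/7.4833
= 8.33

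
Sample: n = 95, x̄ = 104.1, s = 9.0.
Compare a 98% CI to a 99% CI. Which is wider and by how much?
99% CI is wider by 0.49

df = 94
98% CI: t* = 2.367, (101.91, 106.29), width = 2 · t* · s/√n = 4.37
99% CI: t* = 2.629, (101.67, 106.53), width = 2 · t* · s/√n = 4.86

The 99% CI is wider by 4.86 - 4.37 = 0.49.
Higher confidence requires a wider interval.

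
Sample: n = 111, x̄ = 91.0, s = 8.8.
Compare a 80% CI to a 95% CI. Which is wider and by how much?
95% CI is wider by 1.16

df = 110
80% CI: t* = 1.289, (89.92, 92.08), width = 2 · t* · s/√n = 2.15
95% CI: t* = 1.982, (89.34, 92.66), width = 2 · t* · s/√n = 3.31

The 95% CI is wider by 3.31 - 2.15 = 1.16.
Higher confidence requires a wider interval.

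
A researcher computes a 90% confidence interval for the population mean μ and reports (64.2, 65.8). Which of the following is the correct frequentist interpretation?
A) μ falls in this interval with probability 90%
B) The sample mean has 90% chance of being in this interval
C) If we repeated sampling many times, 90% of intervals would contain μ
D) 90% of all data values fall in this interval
C

A) Wrong — μ is fixed; the randomness lives in the interval, not in μ.
B) Wrong — x̄ is observed and sits in the interval by construction.
C) Correct — this is the frequentist long-run coverage interpretation.
D) Wrong — a CI is about the parameter μ, not individual data values.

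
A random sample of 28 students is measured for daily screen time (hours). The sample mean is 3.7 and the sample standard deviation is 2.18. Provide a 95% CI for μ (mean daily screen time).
(2.85, 4.55)

t-interval (σ unknown):
df = n - 1 = 27
t* = 2.052 for 95% confidence

Margin of error = t* · s/√n = 2.052 · 2.18/√28 = 0.85

CI: (2.85, 4.55)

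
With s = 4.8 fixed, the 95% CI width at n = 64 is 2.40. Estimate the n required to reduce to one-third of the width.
n ≈ 576

CI width ∝ 1/√n
To reduce width by factor 3, need √n to grow by 3 → need 3² = 9 times as many samples.

Current: n = 64, width = 2.40
New: n = 576, width ≈ 0.79

Width reduced by factor of 2.40/0.79 = 3.04.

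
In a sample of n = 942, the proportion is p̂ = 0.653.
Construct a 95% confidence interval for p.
(0.623, 0.683)

Proportion CI:
SE = √(p̂(1-p̂)/n) = √(0.653 · 0.347 / 942) = 0.01551

z* = 1.960
Margin = z* · SE = 1.960 · 0.01551 = 0.0304

CI: 0.653 ± 0.0304 = (0.623, 0.683)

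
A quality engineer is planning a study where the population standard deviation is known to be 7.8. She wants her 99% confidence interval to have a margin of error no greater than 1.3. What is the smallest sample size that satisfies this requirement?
n ≥ 239

For margin E ≤ 1.3:
n ≥ (z* · σ / E)²
n ≥ (2.576 · 7.8 / 1.3)²
n ≥ 238.89

Minimum n = 239 (rounding up)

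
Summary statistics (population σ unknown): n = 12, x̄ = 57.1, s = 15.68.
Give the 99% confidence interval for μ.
(43.04, 71.16)

t-interval (σ unknown):
df = n - 1 = 11
t* = 3.106 for 99% confidence

Margin of error = t* · s/√n = 3.106 · 15.68/√12 = 14.06

CI: (43.04, 71.16)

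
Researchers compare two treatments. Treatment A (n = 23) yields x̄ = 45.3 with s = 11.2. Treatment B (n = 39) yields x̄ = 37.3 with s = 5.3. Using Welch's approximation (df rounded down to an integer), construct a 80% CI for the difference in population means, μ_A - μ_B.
(4.73, 11.27)

Difference: x̄₁ - x̄₂ = 8.00
SE = √(s₁²/n₁ + s₂²/n₂) = √(11.2²/23 + 5.3²/39) = 2.4848
df = 27.91 → 27 (Welch–Satterthwaite, rounded down)
t* = 1.314

CI: 8.00 ± 1.314 · 2.4848 = 8.00 ± 3.27 = (4.73, 11.27)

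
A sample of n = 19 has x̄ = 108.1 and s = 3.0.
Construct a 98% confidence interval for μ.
(106.34, 109.86)

t-interval (σ unknown):
df = n - 1 = 18
t* = 2.552 for 98% confidence

Margin of error = t* · s/√n = 2.552 · 3.0/√19 = 1.76

CI: (106.34, 109.86)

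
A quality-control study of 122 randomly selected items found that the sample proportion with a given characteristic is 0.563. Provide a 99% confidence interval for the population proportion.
(0.447, 0.679)

Proportion CI:
SE = √(p̂(1-p̂)/n) = √(0.563 · 0.437 / 122) = 0.04491

z* = 2.576
Margin = z* · SE = 2.576 · 0.04491 = 0.1157

CI: 0.563 ± 0.1157 = (0.447, 0.679)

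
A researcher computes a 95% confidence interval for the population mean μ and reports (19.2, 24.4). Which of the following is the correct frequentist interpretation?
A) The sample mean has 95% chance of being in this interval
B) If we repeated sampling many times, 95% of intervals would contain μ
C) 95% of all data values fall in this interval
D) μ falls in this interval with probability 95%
B

A) Wrong — x̄ is observed and sits in the interval by construction.
B) Correct — this is the frequentist long-run coverage interpretation.
C) Wrong — a CI is about the parameter μ, not individual data values.
D) Wrong — μ is fixed; the randomness lives in the interval, not in μ.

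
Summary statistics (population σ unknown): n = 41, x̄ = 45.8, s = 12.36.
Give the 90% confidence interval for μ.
(42.55, 49.05)

t-interval (σ unknown):
df = n - 1 = 40
t* = 1.684 for 90% confidence

Margin of error = t* · s/√n = 1.684 · 12.36/√41 = 3.25

CI: (42.55, 49.05)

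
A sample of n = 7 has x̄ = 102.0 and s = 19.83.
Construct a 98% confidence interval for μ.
(78.44, 125.56)

t-interval (σ unknown):
df = n - 1 = 6
t* = 3.143 for 98% confidence

Margin of error = t* · s/√n = 3.143 · 19.83/√7 = 23.56

CI: (78.44, 125.56)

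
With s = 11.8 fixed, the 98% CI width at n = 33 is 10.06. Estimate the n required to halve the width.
n ≈ 132

CI width ∝ 1/√n
To reduce width by factor 2, need √n to grow by 2 → need 2² = 4 times as many samples.

Current: n = 33, width = 10.06
New: n = 132, width ≈ 4.84

Width reduced by factor of 10.06/4.84 = 2.08.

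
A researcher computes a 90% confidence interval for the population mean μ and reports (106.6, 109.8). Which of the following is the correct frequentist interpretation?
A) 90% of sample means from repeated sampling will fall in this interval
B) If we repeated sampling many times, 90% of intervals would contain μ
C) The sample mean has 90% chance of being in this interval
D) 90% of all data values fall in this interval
B

A) Wrong — coverage applies to intervals containing μ, not to future x̄ values.
B) Correct — this is the frequentist long-run coverage interpretation.
C) Wrong — x̄ is observed and sits in the interval by construction.
D) Wrong — a CI is about the parameter μ, not individual data values.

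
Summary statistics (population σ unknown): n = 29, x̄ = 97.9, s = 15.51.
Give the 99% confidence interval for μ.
(89.94, 105.86)

t-interval (σ unknown):
df = n - 1 = 28
t* = 2.763 for 99% confidence

Margin of error = t* · s/√n = 2.763 · 15.51/√29 = 7.96

CI: (89.94, 105.86)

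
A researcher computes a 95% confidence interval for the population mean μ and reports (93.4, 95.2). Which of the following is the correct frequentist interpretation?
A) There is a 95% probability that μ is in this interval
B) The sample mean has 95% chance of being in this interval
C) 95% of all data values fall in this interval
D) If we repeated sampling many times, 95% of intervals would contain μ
D

A) Wrong — μ is fixed; the randomness lives in the interval, not in μ.
B) Wrong — x̄ is observed and sits in the interval by construction.
C) Wrong — a CI is about the parameter μ, not individual data values.
D) Correct — this is the frequentist long-run coverage interpretation.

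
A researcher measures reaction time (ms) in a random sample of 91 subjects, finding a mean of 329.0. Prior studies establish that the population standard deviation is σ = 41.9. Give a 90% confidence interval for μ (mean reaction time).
(321.77, 336.23)

z-interval (σ known):
z* = 1.645 for 90% confidence

Margin of error = z* · σ/√n = 1.645 · 41.9/√91 = 7.23

CI: (329.0 - 7.23, 329.0 + 7.23) = (321.77, 336.23)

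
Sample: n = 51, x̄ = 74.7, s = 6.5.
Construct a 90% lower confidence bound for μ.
μ ≥ 73.52

Lower bound (one-sided):
t* = 1.299 (one-sided for 90%)
Lower bound = x̄ - t* · s/√n = 74.7 - 1.299 · 6.5/√51 = 73.52

We are 90% confident that μ ≥ 73.52.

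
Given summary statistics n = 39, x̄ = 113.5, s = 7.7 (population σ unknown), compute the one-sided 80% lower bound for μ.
μ ≥ 112.45

Lower bound (one-sided):
t* = 0.851 (one-sided for 80%)
Lower bound = x̄ - t* · s/√n = 113.5 - 0.851 · 7.7/√39 = 112.45

We are 80% confident that μ ≥ 112.45.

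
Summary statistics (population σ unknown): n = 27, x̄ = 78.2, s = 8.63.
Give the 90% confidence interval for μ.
(75.37, 81.03)

t-interval (σ unknown):
df = n - 1 = 26
t* = 1.706 for 90% confidence

Margin of error = t* · s/√n = 1.706 · 8.63/√27 = 2.83

CI: (75.37, 81.03)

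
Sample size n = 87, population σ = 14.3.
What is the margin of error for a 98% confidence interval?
Margin of error = 3.57

Margin of error = z* · σ/√n
= 2.326 · 14.3/√87
= 2.326 · 14.3/9.3274
= 3.57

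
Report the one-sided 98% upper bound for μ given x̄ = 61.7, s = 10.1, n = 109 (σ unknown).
μ ≤ 63.71

Upper bound (one-sided):
t* = 2.079 (one-sided for 98%)
Upper bound = x̄ + t* · s/√n = 61.7 + 2.079 · 10.1/√109 = 63.71

We are 98% confident that μ ≤ 63.71.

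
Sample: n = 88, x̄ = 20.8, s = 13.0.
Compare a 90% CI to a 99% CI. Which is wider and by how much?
99% CI is wider by 2.69

df = 87
90% CI: t* = 1.663, (18.50, 23.10), width = 2 · t* · s/√n = 4.61
99% CI: t* = 2.634, (17.15, 24.45), width = 2 · t* · s/√n = 7.30

The 99% CI is wider by 7.30 - 4.61 = 2.69.
Higher confidence requires a wider interval.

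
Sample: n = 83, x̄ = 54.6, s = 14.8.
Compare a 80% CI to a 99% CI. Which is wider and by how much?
99% CI is wider by 4.37

df = 82
80% CI: t* = 1.292, (52.50, 56.70), width = 2 · t* · s/√n = 4.20
99% CI: t* = 2.637, (50.32, 58.88), width = 2 · t* · s/√n = 8.57

The 99% CI is wider by 8.57 - 4.20 = 4.37.
Higher confidence requires a wider interval.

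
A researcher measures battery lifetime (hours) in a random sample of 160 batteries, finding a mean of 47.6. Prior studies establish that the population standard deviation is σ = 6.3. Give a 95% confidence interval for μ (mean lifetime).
(46.62, 48.58)

z-interval (σ known):
z* = 1.960 for 95% confidence

Margin of error = z* · σ/√n = 1.960 · 6.3/√160 = 0.98

CI: (47.6 - 0.98, 47.6 + 0.98) = (46.62, 48.58)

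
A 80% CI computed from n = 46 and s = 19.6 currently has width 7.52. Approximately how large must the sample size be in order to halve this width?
n ≈ 184

CI width ∝ 1/√n
To reduce width by factor 2, need √n to grow by 2 → need 2² = 4 times as many samples.

Current: n = 46, width = 7.52
New: n = 184, width ≈ 3.72

Width reduced by factor of 7.52/3.72 = 2.02.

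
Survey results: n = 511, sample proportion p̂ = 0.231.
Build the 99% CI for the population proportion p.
(0.183, 0.279)

Proportion CI:
SE = √(p̂(1-p̂)/n) = √(0.231 · 0.769 / 511) = 0.01864

z* = 2.576
Margin = z* · SE = 2.576 · 0.01864 = 0.0480

CI: 0.231 ± 0.0480 = (0.183, 0.279)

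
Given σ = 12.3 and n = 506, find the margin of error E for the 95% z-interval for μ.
Margin of error = 1.07

Margin of error = z* · σ/√n
= 1.960 · 12.3/√506
= 1.960 · 12.3/22.4944
= 1.07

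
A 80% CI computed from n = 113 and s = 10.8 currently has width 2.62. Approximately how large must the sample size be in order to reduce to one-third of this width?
n ≈ 1017

CI width ∝ 1/√n
To reduce width by factor 3, need √n to grow by 3 → need 3² = 9 times as many samples.

Current: n = 113, width = 2.62
New: n = 1017, width ≈ 0.87

Width reduced by factor of 2.62/0.87 = 3.01.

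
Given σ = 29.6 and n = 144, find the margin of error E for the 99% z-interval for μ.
Margin of error = 6.35

Margin of error = z* · σ/√n
= 2.576 · 29.6/√144
= 2.576 · 29.6/12.0000
= 6.35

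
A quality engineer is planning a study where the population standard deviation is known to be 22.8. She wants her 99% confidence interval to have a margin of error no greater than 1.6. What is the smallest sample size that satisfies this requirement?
n ≥ 1348

For margin E ≤ 1.6:
n ≥ (z* · σ / E)²
n ≥ (2.576 · 22.8 / 1.6)²
n ≥ 1347.48

Minimum n = 1348 (rounding up)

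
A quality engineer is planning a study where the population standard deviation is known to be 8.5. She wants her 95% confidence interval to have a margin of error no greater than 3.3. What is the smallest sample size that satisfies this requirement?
n ≥ 26

For margin E ≤ 3.3:
n ≥ (z* · σ / E)²
n ≥ (1.960 · 8.5 / 3.3)²
n ≥ 25.49

Minimum n = 26 (rounding up)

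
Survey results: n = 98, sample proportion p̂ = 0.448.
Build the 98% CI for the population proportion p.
(0.331, 0.565)

Proportion CI:
SE = √(p̂(1-p̂)/n) = √(0.448 · 0.552 / 98) = 0.05023

z* = 2.326
Margin = z* · SE = 2.326 · 0.05023 = 0.1168

CI: 0.448 ± 0.1168 = (0.331, 0.565)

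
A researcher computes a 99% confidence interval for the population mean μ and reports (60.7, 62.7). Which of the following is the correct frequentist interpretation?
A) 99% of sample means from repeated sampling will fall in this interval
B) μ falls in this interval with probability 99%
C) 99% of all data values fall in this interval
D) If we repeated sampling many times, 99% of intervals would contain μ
D

A) Wrong — coverage applies to intervals containing μ, not to future x̄ values.
B) Wrong — μ is fixed; the randomness lives in the interval, not in μ.
C) Wrong — a CI is about the parameter μ, not individual data values.
D) Correct — this is the frequentist long-run coverage interpretation.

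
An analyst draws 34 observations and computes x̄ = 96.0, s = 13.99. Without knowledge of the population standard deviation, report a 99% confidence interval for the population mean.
(89.44, 102.56)

t-interval (σ unknown):
df = n - 1 = 33
t* = 2.733 for 99% confidence

Margin of error = t* · s/√n = 2.733 · 13.99/√34 = 6.56

CI: (89.44, 102.56)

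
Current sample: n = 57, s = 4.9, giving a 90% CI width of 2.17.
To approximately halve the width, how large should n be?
n ≈ 228

CI width ∝ 1/√n
To reduce width by factor 2, need √n to grow by 2 → need 2² = 4 times as many samples.

Current: n = 57, width = 2.17
New: n = 228, width ≈ 1.07

Width reduced by factor of 2.17/1.07 = 2.03.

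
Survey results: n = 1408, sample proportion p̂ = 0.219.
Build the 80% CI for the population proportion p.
(0.205, 0.233)

Proportion CI:
SE = √(p̂(1-p̂)/n) = √(0.219 · 0.781 / 1408) = 0.01102

z* = 1.282
Margin = z* · SE = 1.282 · 0.01102 = 0.0141

CI: 0.219 ± 0.0141 = (0.205, 0.233)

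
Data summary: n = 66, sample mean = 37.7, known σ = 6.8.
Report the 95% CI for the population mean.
(36.06, 39.34)

z-interval (σ known):
z* = 1.960 for 95% confidence

Margin of error = z* · σ/√n = 1.960 · 6.8/√66 = 1.64

CI: (37.7 - 1.64, 37.7 + 1.64) = (36.06, 39.34)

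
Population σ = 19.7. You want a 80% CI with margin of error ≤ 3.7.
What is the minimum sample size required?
n ≥ 47

For margin E ≤ 3.7:
n ≥ (z* · σ / E)²
n ≥ (1.282 · 19.7 / 3.7)²
n ≥ 46.59

Minimum n = 47 (rounding up)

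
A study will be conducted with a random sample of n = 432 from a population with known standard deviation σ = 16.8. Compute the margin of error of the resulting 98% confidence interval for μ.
Margin of error = 1.88

Margin of error = z* · σ/√n
= 2.326 · 16.8/√432
= 2.326 · 16.8/20.7846
= 1.88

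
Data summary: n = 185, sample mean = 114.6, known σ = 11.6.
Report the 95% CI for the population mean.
(112.93, 116.27)

z-interval (σ known):
z* = 1.960 for 95% confidence

Margin of error = z* · σ/√n = 1.960 · 11.6/√185 = 1.67

CI: (114.6 - 1.67, 114.6 + 1.67) = (112.93, 116.27)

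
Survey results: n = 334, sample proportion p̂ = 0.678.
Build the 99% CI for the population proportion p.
(0.612, 0.744)

Proportion CI:
SE = √(p̂(1-p̂)/n) = √(0.678 · 0.322 / 334) = 0.02557

z* = 2.576
Margin = z* · SE = 2.576 · 0.02557 = 0.0659

CI: 0.678 ± 0.0659 = (0.612, 0.744)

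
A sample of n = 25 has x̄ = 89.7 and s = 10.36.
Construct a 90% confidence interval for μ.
(86.15, 93.25)

t-interval (σ unknown):
df = n - 1 = 24
t* = 1.711 for 90% confidence

Margin of error = t* · s/√n = 1.711 · 10.36/√25 = 3.55

CI: (86.15, 93.25)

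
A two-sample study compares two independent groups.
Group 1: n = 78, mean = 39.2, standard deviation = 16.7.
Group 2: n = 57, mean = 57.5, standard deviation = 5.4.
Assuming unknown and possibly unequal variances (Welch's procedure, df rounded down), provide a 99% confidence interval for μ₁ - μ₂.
(-23.61, -12.99)

Difference: x̄₁ - x̄₂ = -18.30
SE = √(s₁²/n₁ + s₂²/n₂) = √(16.7²/78 + 5.4²/57) = 2.0217
df = 97.86 → 97 (Welch–Satterthwaite, rounded down)
t* = 2.627

CI: -18.30 ± 2.627 · 2.0217 = -18.30 ± 5.31 = (-23.61, -12.99)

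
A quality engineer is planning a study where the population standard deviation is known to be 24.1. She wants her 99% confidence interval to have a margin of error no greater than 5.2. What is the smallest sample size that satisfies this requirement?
n ≥ 143

For margin E ≤ 5.2:
n ≥ (z* · σ / E)²
n ≥ (2.576 · 24.1 / 5.2)²
n ≥ 142.53

Minimum n = 143 (rounding up)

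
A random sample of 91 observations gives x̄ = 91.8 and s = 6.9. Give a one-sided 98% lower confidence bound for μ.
μ ≥ 90.29

Lower bound (one-sided):
t* = 2.084 (one-sided for 98%)
Lower bound = x̄ - t* · s/√n = 91.8 - 2.084 · 6.9/√91 = 90.29

We are 98% confident that μ ≥ 90.29.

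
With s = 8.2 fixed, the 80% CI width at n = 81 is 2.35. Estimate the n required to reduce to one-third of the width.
n ≈ 729

CI width ∝ 1/√n
To reduce width by factor 3, need √n to grow by 3 → need 3² = 9 times as many samples.

Current: n = 81, width = 2.35
New: n = 729, width ≈ 0.78

Width reduced by factor of 2.35/0.78 = 3.01.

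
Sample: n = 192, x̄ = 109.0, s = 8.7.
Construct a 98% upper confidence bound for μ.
μ ≤ 110.30

Upper bound (one-sided):
t* = 2.068 (one-sided for 98%)
Upper bound = x̄ + t* · s/√n = 109.0 + 2.068 · 8.7/√192 = 110.30

We are 98% confident that μ ≤ 110.30.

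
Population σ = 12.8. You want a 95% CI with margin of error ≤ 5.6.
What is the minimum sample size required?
n ≥ 21

For margin E ≤ 5.6:
n ≥ (z* · σ / E)²
n ≥ (1.960 · 12.8 / 5.6)²
n ≥ 20.07

Minimum n = 21 (rounding up)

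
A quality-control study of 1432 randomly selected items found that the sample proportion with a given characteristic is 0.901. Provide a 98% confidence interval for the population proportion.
(0.883, 0.919)

Proportion CI:
SE = √(p̂(1-p̂)/n) = √(0.901 · 0.099 / 1432) = 0.00789

z* = 2.326
Margin = z* · SE = 2.326 · 0.00789 = 0.0184

CI: 0.901 ± 0.0184 = (0.883, 0.919)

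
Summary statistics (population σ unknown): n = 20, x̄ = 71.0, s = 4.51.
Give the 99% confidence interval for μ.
(68.11, 73.89)

t-interval (σ unknown):
df = n - 1 = 19
t* = 2.861 for 99% confidence

Margin of error = t* · s/√n = 2.861 · 4.51/√20 = 2.89

CI: (68.11, 73.89)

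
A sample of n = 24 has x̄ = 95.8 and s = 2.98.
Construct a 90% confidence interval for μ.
(94.76, 96.84)

t-interval (σ unknown):
df = n - 1 = 23
t* = 1.714 for 90% confidence

Margin of error = t* · s/√n = 1.714 · 2.98/√24 = 1.04

CI: (94.76, 96.84)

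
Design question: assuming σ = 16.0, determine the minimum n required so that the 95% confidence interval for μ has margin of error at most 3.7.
n ≥ 72

For margin E ≤ 3.7:
n ≥ (z* · σ / E)²
n ≥ (1.960 · 16.0 / 3.7)²
n ≥ 71.84

Minimum n = 72 (rounding up)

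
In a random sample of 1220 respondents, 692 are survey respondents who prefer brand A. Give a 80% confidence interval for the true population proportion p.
(0.549, 0.585)

Proportion CI:
p̂ = 692/1220 = 0.56721
SE = √(p̂(1-p̂)/n) = √(0.56721 · 0.43279 / 1220) = 0.01419

z* = 1.282
Margin = z* · SE = 1.282 · 0.01419 = 0.0182

CI: 0.56721 ± 0.0182 = (0.549, 0.585)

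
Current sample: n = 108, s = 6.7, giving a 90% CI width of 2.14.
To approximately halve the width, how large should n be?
n ≈ 432

CI width ∝ 1/√n
To reduce width by factor 2, need √n to grow by 2 → need 2² = 4 times as many samples.

Current: n = 108, width = 2.14
New: n = 432, width ≈ 1.06

Width reduced by factor of 2.14/1.06 = 2.02.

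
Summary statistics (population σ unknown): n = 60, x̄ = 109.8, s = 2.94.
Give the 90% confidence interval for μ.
(109.17, 110.43)

t-interval (σ unknown):
df = n - 1 = 59
t* = 1.671 for 90% confidence

Margin of error = t* · s/√n = 1.671 · 2.94/√60 = 0.63

CI: (109.17, 110.43)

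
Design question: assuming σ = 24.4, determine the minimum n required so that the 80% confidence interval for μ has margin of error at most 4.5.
n ≥ 49

For margin E ≤ 4.5:
n ≥ (z* · σ / E)²
n ≥ (1.282 · 24.4 / 4.5)²
n ≥ 48.32

Minimum n = 49 (rounding up)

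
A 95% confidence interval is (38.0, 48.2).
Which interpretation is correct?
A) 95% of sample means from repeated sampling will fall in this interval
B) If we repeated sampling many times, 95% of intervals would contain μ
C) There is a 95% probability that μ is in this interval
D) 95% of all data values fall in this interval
B

A) Wrong — coverage applies to intervals containing μ, not to future x̄ values.
B) Correct — this is the frequentist long-run coverage interpretation.
C) Wrong — μ is fixed; the randomness lives in the interval, not in μ.
D) Wrong — a CI is about the parameter μ, not individual data values.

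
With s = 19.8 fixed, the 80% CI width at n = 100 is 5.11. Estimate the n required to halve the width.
n ≈ 400

CI width ∝ 1/√n
To reduce width by factor 2, need √n to grow by 2 → need 2² = 4 times as many samples.

Current: n = 100, width = 5.11
New: n = 400, width ≈ 2.54

Width reduced by factor of 5.11/2.54 = 2.01.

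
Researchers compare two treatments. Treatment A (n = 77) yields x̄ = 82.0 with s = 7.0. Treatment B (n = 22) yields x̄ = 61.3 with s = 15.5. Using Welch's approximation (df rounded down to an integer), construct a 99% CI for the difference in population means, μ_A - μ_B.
(11.16, 30.24)

Difference: x̄₁ - x̄₂ = 20.70
SE = √(s₁²/n₁ + s₂²/n₂) = √(7.0²/77 + 15.5²/22) = 3.3995
df = 23.50 → 23 (Welch–Satterthwaite, rounded down)
t* = 2.807

CI: 20.70 ± 2.807 · 3.3995 = 20.70 ± 9.54 = (11.16, 30.24)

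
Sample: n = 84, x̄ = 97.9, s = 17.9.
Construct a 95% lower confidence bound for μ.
μ ≥ 94.65

Lower bound (one-sided):
t* = 1.663 (one-sided for 95%)
Lower bound = x̄ - t* · s/√n = 97.9 - 1.663 · 17.9/√84 = 94.65

We are 95% confident that μ ≥ 94.65.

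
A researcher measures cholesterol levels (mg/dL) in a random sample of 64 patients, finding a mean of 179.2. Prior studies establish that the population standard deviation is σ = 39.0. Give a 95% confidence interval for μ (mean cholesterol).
(169.64, 188.75)

z-interval (σ known):
z* = 1.960 for 95% confidence

Margin of error = z* · σ/√n = 1.960 · 39.0/√64 = 9.55

CI: (179.2 - 9.55, 179.2 + 9.55) = (169.64, 188.75)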